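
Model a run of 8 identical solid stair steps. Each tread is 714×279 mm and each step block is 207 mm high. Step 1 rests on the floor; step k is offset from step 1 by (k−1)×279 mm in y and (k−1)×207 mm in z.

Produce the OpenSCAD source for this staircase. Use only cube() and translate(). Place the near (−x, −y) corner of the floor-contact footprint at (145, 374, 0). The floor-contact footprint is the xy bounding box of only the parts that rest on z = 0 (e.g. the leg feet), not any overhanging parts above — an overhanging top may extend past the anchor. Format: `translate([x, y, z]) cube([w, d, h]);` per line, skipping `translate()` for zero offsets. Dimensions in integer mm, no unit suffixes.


translate([145, 374, 0]) cube([714, 279, 207]);
translate([145, 653, 207]) cube([714, 279, 207]);
translate([145, 932, 414]) cube([714, 279, 207]);
translate([145, 1211, 621]) cube([714, 279, 207]);
translate([145, 1490, 828]) cube([714, 279, 207]);
translate([145, 1769, 1035]) cube([714, 279, 207]);
translate([145, 2048, 1242]) cube([714, 279, 207]);
translate([145, 2327, 1449]) cube([714, 279, 207]);


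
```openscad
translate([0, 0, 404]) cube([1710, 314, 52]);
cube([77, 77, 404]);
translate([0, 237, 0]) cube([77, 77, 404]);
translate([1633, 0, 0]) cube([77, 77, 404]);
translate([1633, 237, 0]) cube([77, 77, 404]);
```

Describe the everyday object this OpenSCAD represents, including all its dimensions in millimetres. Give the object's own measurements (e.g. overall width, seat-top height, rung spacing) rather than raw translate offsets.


A long wooden bench with a 1710 mm (x) × 314 mm (y) seat, 52 mm thick, its top surface 456 mm above the floor. Four 77 mm square legs at the seat corners, flush with the edges, run from z = 0 to the seat underside.


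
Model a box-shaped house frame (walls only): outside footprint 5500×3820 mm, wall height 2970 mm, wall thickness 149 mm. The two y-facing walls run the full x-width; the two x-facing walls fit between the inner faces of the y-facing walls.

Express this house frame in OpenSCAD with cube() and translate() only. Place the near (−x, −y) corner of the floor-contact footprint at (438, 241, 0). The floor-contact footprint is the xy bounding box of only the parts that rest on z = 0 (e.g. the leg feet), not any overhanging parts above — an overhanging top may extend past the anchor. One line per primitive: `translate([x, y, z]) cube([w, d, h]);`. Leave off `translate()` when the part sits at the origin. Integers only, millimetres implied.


translate([438, 241, 0]) cube([5500, 149, 2970]);
translate([438, 3912, 0]) cube([5500, 149, 2970]);
translate([438, 390, 0]) cube([149, 3522, 2970]);
translate([5789, 390, 0]) cube([149, 3522, 2970]);


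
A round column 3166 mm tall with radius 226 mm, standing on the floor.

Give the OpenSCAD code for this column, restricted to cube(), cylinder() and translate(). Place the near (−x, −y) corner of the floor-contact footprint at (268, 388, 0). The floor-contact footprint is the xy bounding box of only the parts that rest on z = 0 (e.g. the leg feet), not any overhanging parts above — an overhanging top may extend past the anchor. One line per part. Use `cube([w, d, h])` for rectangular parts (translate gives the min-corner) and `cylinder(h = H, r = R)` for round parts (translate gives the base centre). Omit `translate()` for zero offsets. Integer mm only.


translate([494, 614, 0]) cylinder(h = 3166, r = 226);


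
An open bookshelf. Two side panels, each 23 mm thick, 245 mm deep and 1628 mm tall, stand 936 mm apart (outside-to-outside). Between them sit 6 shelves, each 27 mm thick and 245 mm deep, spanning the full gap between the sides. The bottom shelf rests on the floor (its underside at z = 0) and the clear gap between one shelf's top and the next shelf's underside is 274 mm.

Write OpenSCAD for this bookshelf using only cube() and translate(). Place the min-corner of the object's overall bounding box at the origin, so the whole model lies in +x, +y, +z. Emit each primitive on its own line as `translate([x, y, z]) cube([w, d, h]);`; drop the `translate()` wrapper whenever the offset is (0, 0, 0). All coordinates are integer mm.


cube([23, 245, 1628]);
translate([913, 0, 0]) cube([23, 245, 1628]);
translate([23, 0, 0]) cube([890, 245, 27]);
translate([23, 0, 301]) cube([890, 245, 27]);
translate([23, 0, 602]) cube([890, 245, 27]);
translate([23, 0, 903]) cube([890, 245, 27]);
translate([23, 0, 1204]) cube([890, 245, 27]);
translate([23, 0, 1505]) cube([890, 245, 27]);


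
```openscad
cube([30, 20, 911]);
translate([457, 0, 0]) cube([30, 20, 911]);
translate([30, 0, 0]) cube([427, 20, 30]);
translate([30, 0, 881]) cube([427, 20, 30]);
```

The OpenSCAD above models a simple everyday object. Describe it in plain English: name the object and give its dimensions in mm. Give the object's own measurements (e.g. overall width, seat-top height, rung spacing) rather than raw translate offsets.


A rectangular picture frame lying in the x–z plane (depth along y). The opening is 427 mm wide (x) by 851 mm tall (z), surrounded by a border 30 mm wide on all four sides. The frame is 20 mm deep and is made of two full-height vertical stiles with two horizontal rails fitted between them.


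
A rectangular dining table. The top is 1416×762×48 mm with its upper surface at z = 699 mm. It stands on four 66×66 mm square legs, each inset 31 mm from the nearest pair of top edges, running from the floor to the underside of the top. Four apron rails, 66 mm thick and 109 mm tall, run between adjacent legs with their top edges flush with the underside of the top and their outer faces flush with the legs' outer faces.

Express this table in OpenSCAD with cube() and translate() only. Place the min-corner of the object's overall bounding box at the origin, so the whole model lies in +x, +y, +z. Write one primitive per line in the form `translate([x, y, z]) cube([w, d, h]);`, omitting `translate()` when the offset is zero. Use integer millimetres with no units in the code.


translate([0, 0, 651]) cube([1416, 762, 48]);
translate([31, 31, 0]) cube([66, 66, 651]);
translate([1319, 31, 0]) cube([66, 66, 651]);
translate([31, 665, 0]) cube([66, 66, 651]);
translate([1319, 665, 0]) cube([66, 66, 651]);
translate([97, 31, 542]) cube([1222, 66, 109]);
translate([97, 665, 542]) cube([1222, 66, 109]);
translate([31, 97, 542]) cube([66, 568, 109]);
translate([1319, 97, 542]) cube([66, 568, 109]);


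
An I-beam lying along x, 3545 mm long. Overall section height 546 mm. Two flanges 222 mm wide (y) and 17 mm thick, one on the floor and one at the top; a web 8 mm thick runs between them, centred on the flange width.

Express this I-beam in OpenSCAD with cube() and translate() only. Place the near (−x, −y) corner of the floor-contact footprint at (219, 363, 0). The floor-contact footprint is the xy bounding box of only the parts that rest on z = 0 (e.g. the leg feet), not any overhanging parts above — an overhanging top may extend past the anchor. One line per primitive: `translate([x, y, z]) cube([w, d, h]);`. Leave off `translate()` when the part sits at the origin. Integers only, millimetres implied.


translate([219, 363, 0]) cube([3545, 222, 17]);
translate([219, 470, 17]) cube([3545, 8, 512]);
translate([219, 363, 529]) cube([3545, 222, 17]);


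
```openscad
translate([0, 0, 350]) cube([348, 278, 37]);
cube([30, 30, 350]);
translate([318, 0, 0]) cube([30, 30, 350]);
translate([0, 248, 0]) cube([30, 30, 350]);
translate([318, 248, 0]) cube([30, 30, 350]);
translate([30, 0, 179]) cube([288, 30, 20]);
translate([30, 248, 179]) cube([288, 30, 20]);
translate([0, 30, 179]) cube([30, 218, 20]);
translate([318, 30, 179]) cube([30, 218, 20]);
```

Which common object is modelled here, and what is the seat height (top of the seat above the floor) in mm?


A stool. The seat height is 387 mm.

A 348×278×37 slab at z = 350 on four corner posts — a stool. The seat top is 350 + 37 = 387 mm.


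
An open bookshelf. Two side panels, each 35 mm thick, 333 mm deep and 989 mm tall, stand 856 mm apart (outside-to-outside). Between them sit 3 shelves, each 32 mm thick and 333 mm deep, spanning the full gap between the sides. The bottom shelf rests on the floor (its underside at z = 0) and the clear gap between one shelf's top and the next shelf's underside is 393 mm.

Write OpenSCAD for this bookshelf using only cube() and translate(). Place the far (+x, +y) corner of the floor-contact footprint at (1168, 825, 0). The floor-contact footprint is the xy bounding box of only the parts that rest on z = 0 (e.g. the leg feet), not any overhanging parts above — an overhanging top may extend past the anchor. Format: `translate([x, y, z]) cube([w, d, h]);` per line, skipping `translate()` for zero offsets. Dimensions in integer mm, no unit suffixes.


translate([312, 492, 0]) cube([35, 333, 989]);
translate([1133, 492, 0]) cube([35, 333, 989]);
translate([347, 492, 0]) cube([786, 333, 32]);
translate([347, 492, 425]) cube([786, 333, 32]);
translate([347, 492, 850]) cube([786, 333, 32]);


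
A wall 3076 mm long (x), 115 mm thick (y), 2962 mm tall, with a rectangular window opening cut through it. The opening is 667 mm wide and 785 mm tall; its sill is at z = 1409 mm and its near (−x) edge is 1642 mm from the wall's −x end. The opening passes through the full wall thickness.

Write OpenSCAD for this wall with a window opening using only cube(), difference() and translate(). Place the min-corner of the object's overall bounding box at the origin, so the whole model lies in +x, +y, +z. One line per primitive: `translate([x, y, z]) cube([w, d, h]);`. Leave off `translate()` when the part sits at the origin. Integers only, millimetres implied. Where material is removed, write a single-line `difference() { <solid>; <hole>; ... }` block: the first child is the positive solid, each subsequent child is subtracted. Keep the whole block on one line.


difference() { cube([3076, 115, 2962]); translate([1642, 0, 1409]) cube([667, 115, 785]); }


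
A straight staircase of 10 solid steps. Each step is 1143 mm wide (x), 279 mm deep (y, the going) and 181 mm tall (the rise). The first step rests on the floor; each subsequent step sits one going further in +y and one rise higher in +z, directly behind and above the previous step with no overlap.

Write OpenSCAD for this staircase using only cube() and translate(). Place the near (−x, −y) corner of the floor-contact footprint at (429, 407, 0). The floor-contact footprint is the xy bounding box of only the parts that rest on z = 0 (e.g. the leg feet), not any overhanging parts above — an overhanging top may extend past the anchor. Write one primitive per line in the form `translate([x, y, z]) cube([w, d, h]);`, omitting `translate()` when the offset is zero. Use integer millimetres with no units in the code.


translate([429, 407, 0]) cube([1143, 279, 181]);
translate([429, 686, 181]) cube([1143, 279, 181]);
translate([429, 965, 362]) cube([1143, 279, 181]);
translate([429, 1244, 543]) cube([1143, 279, 181]);
translate([429, 1523, 724]) cube([1143, 279, 181]);
translate([429, 1802, 905]) cube([1143, 279, 181]);
translate([429, 2081, 1086]) cube([1143, 279, 181]);
translate([429, 2360, 1267]) cube([1143, 279, 181]);
translate([429, 2639, 1448]) cube([1143, 279, 181]);
translate([429, 2918, 1629]) cube([1143, 279, 181]);


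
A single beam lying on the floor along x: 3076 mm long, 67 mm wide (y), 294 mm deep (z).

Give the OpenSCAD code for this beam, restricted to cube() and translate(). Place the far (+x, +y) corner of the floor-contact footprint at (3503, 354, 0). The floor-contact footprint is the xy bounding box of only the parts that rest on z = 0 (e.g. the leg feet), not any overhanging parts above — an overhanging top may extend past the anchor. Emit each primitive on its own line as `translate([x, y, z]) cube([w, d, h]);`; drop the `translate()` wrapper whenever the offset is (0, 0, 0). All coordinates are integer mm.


translate([427, 287, 0]) cube([3076, 67, 294]);


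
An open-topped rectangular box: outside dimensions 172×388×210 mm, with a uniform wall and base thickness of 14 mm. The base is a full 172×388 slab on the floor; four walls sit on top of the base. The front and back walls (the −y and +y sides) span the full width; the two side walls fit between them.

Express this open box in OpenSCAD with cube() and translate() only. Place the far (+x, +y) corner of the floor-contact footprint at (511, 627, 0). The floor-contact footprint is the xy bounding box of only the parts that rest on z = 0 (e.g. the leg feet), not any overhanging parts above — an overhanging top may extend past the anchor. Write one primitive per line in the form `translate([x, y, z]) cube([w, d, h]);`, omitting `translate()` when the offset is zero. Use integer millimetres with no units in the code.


translate([339, 239, 0]) cube([172, 388, 14]);
translate([339, 239, 14]) cube([172, 14, 196]);
translate([339, 613, 14]) cube([172, 14, 196]);
translate([339, 253, 14]) cube([14, 360, 196]);
translate([497, 253, 14]) cube([14, 360, 196]);


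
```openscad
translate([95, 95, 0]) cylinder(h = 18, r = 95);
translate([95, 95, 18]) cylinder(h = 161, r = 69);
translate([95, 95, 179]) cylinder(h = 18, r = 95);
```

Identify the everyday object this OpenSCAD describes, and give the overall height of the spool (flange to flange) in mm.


A spool. The overall height is 197 mm.

Three coaxial cylinders, large–small–large — a spool. Two 18 mm flanges and a 161 mm core give 18 + 161 + 18 = 197 mm.


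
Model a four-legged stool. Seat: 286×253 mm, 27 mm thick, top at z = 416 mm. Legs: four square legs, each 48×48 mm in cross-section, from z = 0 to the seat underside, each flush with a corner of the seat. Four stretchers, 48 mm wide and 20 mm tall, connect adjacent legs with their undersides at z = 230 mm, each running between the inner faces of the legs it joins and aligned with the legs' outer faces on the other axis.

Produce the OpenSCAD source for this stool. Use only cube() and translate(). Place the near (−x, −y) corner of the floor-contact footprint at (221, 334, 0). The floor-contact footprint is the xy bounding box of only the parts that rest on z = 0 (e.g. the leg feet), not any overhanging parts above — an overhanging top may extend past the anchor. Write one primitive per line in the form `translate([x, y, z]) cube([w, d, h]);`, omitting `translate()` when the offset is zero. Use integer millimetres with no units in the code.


// leg_h = 416 - 27 = 389
// stretcher span = 286 - 2*48 = 190
translate([221, 334, 389]) cube([286, 253, 27]);
translate([221, 334, 0]) cube([48, 48, 389]);
translate([459, 334, 0]) cube([48, 48, 389]);
translate([221, 539, 0]) cube([48, 48, 389]);
translate([459, 539, 0]) cube([48, 48, 389]);
translate([269, 334, 230]) cube([190, 48, 20]);
translate([269, 539, 230]) cube([190, 48, 20]);
translate([221, 382, 230]) cube([48, 157, 20]);
translate([459, 382, 230]) cube([48, 157, 20]);


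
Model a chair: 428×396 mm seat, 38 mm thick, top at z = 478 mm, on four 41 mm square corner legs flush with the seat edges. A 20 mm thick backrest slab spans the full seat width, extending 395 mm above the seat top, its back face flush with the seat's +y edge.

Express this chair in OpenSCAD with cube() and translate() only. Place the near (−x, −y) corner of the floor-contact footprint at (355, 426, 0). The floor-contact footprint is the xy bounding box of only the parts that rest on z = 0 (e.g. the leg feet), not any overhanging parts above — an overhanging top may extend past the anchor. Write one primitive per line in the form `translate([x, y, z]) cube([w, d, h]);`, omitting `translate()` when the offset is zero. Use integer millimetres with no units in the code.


translate([355, 426, 440]) cube([428, 396, 38]);
translate([355, 426, 0]) cube([41, 41, 440]);
translate([742, 426, 0]) cube([41, 41, 440]);
translate([355, 781, 0]) cube([41, 41, 440]);
translate([742, 781, 0]) cube([41, 41, 440]);
translate([355, 802, 478]) cube([428, 20, 395]);


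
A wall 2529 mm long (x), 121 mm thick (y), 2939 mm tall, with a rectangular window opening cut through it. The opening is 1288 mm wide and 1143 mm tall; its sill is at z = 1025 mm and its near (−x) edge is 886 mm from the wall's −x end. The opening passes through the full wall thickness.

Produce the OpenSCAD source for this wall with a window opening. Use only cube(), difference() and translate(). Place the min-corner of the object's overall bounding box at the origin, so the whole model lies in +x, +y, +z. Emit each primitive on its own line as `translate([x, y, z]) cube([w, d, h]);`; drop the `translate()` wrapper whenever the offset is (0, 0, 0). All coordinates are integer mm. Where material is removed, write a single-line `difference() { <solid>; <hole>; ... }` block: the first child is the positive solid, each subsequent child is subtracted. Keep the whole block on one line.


difference() { cube([2529, 121, 2939]); translate([886, 0, 1025]) cube([1288, 121, 1143]); }


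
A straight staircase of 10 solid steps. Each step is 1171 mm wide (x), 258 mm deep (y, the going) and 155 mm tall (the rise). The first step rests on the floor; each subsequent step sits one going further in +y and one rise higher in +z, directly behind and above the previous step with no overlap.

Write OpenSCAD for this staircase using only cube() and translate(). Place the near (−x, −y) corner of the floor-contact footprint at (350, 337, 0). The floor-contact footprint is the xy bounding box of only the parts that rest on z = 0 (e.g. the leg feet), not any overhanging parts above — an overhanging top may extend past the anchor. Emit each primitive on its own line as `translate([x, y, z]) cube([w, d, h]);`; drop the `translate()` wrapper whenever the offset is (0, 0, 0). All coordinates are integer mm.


translate([350, 337, 0]) cube([1171, 258, 155]);
translate([350, 595, 155]) cube([1171, 258, 155]);
translate([350, 853, 310]) cube([1171, 258, 155]);
translate([350, 1111, 465]) cube([1171, 258, 155]);
translate([350, 1369, 620]) cube([1171, 258, 155]);
translate([350, 1627, 775]) cube([1171, 258, 155]);
translate([350, 1885, 930]) cube([1171, 258, 155]);
translate([350, 2143, 1085]) cube([1171, 258, 155]);
translate([350, 2401, 1240]) cube([1171, 258, 155]);
translate([350, 2659, 1395]) cube([1171, 258, 155]);


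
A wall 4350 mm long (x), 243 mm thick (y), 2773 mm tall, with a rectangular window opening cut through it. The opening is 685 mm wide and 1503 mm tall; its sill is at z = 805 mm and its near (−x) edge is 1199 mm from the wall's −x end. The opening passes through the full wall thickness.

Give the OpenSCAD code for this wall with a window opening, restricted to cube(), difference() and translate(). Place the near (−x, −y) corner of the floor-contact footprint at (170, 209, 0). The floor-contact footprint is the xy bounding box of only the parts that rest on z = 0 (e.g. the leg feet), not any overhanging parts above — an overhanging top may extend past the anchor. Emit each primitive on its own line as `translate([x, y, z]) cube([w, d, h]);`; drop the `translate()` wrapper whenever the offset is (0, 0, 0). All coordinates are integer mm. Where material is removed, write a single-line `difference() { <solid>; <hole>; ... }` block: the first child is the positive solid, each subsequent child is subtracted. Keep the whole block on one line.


difference() { translate([170, 209, 0]) cube([4350, 243, 2773]); translate([1369, 209, 805]) cube([685, 243, 1503]); }


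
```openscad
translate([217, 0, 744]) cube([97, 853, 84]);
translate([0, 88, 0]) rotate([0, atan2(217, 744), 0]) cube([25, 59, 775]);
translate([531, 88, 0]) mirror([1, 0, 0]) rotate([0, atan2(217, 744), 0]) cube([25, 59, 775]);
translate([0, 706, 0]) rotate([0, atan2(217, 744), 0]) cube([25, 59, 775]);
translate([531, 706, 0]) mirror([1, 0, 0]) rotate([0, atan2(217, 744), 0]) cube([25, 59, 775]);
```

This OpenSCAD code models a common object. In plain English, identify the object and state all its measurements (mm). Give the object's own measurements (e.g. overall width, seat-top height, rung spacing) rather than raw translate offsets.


A sawhorse. A 97×853×84 mm beam (x, y, z) sits on two A-frame leg pairs. Each pair is two raked legs of 25×59 mm section (59 mm along y) splaying symmetrically in x. Each leg rises 744 mm vertically over 217 mm of horizontal reach and is 775 mm long along its own axis. Every leg's outer bottom edge rests on the floor and its outer top edge meets a bottom edge of the beam — the left legs (tilting toward +x) meet the beam's −x bottom edge, the right legs (their mirror images, tilting toward −x) meet its +x bottom edge — so the leg tops tuck under the beam, the beam's underside is 744 mm above the floor, and the feet are 531 mm apart outside-to-outside with the beam centred between them. The two leg pairs are set in 88 mm from either end of the beam.


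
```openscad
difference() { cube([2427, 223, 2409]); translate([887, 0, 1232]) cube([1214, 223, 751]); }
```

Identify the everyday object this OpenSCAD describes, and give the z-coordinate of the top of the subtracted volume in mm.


A wall with a window opening. The window head height is 1983 mm.

A wall with a rectangular opening subtracted — a window. Sill at z = 1232, opening 751 mm tall, so the head is at 1232 + 751 = 1983 mm.


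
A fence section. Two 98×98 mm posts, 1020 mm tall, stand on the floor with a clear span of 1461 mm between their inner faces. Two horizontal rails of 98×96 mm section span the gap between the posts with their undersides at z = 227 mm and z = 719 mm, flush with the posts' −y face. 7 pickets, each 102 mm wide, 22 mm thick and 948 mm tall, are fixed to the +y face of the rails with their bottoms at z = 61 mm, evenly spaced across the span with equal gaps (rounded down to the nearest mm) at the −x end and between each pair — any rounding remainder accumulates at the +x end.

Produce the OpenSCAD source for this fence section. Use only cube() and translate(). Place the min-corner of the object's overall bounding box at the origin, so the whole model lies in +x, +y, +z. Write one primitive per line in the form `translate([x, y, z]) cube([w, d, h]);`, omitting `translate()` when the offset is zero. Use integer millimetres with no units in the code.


cube([98, 98, 1020]);
translate([1559, 0, 0]) cube([98, 98, 1020]);
translate([98, 0, 227]) cube([1461, 98, 96]);
translate([98, 0, 719]) cube([1461, 98, 96]);
translate([191, 98, 61]) cube([102, 22, 948]);
translate([386, 98, 61]) cube([102, 22, 948]);
translate([581, 98, 61]) cube([102, 22, 948]);
translate([776, 98, 61]) cube([102, 22, 948]);
translate([971, 98, 61]) cube([102, 22, 948]);
translate([1166, 98, 61]) cube([102, 22, 948]);
translate([1361, 98, 61]) cube([102, 22, 948]);


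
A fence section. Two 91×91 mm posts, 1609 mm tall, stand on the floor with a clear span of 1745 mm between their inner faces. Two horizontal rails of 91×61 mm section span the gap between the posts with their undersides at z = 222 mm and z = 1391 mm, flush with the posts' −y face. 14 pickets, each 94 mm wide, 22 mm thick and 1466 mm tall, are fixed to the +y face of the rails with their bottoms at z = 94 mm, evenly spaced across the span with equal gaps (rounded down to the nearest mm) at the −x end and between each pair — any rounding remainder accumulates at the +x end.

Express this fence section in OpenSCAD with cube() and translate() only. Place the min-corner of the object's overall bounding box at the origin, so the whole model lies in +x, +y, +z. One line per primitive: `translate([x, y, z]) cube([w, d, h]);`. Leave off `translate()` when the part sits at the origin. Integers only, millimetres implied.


cube([91, 91, 1609]);
translate([1836, 0, 0]) cube([91, 91, 1609]);
translate([91, 0, 222]) cube([1745, 91, 61]);
translate([91, 0, 1391]) cube([1745, 91, 61]);
translate([119, 91, 94]) cube([94, 22, 1466]);
translate([241, 91, 94]) cube([94, 22, 1466]);
translate([363, 91, 94]) cube([94, 22, 1466]);
translate([485, 91, 94]) cube([94, 22, 1466]);
translate([607, 91, 94]) cube([94, 22, 1466]);
translate([729, 91, 94]) cube([94, 22, 1466]);
translate([851, 91, 94]) cube([94, 22, 1466]);
translate([973, 91, 94]) cube([94, 22, 1466]);
translate([1095, 91, 94]) cube([94, 22, 1466]);
translate([1217, 91, 94]) cube([94, 22, 1466]);
translate([1339, 91, 94]) cube([94, 22, 1466]);
translate([1461, 91, 94]) cube([94, 22, 1466]);
translate([1583, 91, 94]) cube([94, 22, 1466]);
translate([1705, 91, 94]) cube([94, 22, 1466]);


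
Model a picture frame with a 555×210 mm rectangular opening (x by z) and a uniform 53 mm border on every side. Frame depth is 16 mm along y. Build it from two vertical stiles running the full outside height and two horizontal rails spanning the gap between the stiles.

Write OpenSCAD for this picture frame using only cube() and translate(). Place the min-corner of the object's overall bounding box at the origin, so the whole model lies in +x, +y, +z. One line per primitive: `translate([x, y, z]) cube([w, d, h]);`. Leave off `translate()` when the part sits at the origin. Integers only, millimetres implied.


cube([53, 16, 316]);
translate([608, 0, 0]) cube([53, 16, 316]);
translate([53, 0, 0]) cube([555, 16, 53]);
translate([53, 0, 263]) cube([555, 16, 53]);


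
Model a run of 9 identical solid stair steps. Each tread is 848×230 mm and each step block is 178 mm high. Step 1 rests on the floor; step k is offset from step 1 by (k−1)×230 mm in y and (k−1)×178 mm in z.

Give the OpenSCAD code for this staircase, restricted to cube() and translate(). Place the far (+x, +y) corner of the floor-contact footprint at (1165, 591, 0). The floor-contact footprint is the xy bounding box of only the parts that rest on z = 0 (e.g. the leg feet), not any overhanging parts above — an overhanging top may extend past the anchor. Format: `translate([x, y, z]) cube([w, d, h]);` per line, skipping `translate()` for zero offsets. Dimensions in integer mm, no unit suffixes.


translate([317, 361, 0]) cube([848, 230, 178]);
translate([317, 591, 178]) cube([848, 230, 178]);
translate([317, 821, 356]) cube([848, 230, 178]);
translate([317, 1051, 534]) cube([848, 230, 178]);
translate([317, 1281, 712]) cube([848, 230, 178]);
translate([317, 1511, 890]) cube([848, 230, 178]);
translate([317, 1741, 1068]) cube([848, 230, 178]);
translate([317, 1971, 1246]) cube([848, 230, 178]);
translate([317, 2201, 1424]) cube([848, 230, 178]);


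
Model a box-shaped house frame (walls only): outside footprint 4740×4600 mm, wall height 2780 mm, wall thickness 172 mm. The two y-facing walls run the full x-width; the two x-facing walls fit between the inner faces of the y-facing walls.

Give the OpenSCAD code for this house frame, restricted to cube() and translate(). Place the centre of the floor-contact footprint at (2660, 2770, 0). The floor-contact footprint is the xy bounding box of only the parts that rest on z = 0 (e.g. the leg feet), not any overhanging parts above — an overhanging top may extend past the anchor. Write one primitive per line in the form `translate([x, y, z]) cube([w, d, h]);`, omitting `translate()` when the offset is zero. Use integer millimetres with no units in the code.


translate([290, 470, 0]) cube([4740, 172, 2780]);
translate([290, 4898, 0]) cube([4740, 172, 2780]);
translate([290, 642, 0]) cube([172, 4256, 2780]);
translate([4858, 642, 0]) cube([172, 4256, 2780]);


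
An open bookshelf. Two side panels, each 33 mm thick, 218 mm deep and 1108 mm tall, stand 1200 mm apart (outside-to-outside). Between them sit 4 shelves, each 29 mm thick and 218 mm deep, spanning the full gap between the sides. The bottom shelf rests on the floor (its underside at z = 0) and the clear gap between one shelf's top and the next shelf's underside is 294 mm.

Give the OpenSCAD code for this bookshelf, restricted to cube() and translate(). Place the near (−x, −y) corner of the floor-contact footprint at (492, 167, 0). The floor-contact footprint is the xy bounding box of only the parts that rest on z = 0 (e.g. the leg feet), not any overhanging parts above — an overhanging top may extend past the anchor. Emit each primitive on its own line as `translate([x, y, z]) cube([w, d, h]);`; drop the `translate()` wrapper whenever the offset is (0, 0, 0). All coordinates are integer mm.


translate([492, 167, 0]) cube([33, 218, 1108]);
translate([1659, 167, 0]) cube([33, 218, 1108]);
translate([525, 167, 0]) cube([1134, 218, 29]);
translate([525, 167, 323]) cube([1134, 218, 29]);
translate([525, 167, 646]) cube([1134, 218, 29]);
translate([525, 167, 969]) cube([1134, 218, 29]);


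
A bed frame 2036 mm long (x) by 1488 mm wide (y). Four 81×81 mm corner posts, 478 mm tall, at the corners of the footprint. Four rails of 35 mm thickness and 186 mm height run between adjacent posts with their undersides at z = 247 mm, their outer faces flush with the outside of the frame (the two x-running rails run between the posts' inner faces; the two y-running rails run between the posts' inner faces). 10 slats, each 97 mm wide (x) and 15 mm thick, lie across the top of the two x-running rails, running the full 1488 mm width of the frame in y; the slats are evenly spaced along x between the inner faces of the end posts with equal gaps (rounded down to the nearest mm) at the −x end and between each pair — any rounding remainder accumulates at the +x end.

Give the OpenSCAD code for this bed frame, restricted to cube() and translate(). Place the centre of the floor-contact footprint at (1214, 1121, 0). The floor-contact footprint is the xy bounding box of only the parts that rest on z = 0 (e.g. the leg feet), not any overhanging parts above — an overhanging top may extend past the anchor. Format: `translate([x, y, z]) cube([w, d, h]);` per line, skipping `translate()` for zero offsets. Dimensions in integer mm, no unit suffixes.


translate([196, 377, 0]) cube([81, 81, 478]);
translate([196, 1784, 0]) cube([81, 81, 478]);
translate([2151, 377, 0]) cube([81, 81, 478]);
translate([2151, 1784, 0]) cube([81, 81, 478]);
translate([277, 377, 247]) cube([1874, 35, 186]);
translate([277, 1830, 247]) cube([1874, 35, 186]);
translate([196, 458, 247]) cube([35, 1326, 186]);
translate([2197, 458, 247]) cube([35, 1326, 186]);
translate([359, 377, 433]) cube([97, 1488, 15]);
translate([538, 377, 433]) cube([97, 1488, 15]);
translate([717, 377, 433]) cube([97, 1488, 15]);
translate([896, 377, 433]) cube([97, 1488, 15]);
translate([1075, 377, 433]) cube([97, 1488, 15]);
translate([1254, 377, 433]) cube([97, 1488, 15]);
translate([1433, 377, 433]) cube([97, 1488, 15]);
translate([1612, 377, 433]) cube([97, 1488, 15]);
translate([1791, 377, 433]) cube([97, 1488, 15]);
translate([1970, 377, 433]) cube([97, 1488, 15]);


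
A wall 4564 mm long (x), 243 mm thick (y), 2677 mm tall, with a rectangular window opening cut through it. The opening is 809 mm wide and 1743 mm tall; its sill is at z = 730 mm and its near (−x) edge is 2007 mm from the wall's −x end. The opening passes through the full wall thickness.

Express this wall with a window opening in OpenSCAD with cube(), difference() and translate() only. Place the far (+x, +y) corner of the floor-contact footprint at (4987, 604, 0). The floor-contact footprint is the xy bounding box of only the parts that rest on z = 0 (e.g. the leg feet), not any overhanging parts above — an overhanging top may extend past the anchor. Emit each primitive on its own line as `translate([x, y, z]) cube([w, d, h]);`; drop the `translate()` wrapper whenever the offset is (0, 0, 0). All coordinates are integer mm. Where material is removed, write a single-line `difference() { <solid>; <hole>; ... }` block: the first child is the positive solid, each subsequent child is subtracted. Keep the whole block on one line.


difference() { translate([423, 361, 0]) cube([4564, 243, 2677]); translate([2430, 361, 730]) cube([809, 243, 1743]); }


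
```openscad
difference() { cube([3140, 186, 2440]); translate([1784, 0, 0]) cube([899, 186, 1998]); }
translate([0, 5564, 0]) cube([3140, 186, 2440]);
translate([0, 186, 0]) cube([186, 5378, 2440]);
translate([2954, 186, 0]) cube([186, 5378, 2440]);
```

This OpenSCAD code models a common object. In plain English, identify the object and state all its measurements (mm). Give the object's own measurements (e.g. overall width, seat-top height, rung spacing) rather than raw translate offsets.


A single room: four walls, each 2440 mm tall and 186 mm thick, enclosing an outside footprint 3140×5750 mm (x × y), no floor or roof. The front and back walls (−y and +y sides) run the full x-width; the side walls fit between their inner faces. A door opening 899 mm wide and 1998 mm tall is cut through the front wall from the floor up, its −x edge 1784 mm from the wall's −x end.


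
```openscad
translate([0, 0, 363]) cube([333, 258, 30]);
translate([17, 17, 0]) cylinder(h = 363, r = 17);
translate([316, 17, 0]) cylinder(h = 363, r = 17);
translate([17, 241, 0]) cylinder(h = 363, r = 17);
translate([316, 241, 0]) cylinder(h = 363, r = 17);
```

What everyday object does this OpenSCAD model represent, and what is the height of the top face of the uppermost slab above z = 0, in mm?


A stool. The seat height is 393 mm.

A 333×258×30 slab at z = 363 on four corner cylinders — a stool. The seat top is 363 + 30 = 393 mm.


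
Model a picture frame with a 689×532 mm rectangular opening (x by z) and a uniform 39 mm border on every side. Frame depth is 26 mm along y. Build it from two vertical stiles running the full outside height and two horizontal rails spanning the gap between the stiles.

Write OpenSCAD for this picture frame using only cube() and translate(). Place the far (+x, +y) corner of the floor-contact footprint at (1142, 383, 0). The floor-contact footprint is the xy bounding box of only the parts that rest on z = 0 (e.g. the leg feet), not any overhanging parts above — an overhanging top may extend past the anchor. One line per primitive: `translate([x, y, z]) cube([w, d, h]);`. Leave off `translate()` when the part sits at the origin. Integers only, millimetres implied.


translate([375, 357, 0]) cube([39, 26, 610]);
translate([1103, 357, 0]) cube([39, 26, 610]);
translate([414, 357, 0]) cube([689, 26, 39]);
translate([414, 357, 571]) cube([689, 26, 39]);


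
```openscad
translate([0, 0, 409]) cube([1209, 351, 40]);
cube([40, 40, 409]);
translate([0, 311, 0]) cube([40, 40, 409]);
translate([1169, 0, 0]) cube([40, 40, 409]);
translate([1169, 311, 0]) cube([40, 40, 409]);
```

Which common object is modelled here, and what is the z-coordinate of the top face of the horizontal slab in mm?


A bench. The seat-top height is 449 mm.

A long slab on four corner posts — a bench. The slab sits at z = 409 with thickness 40, so the top is 409 + 40 = 449 mm.


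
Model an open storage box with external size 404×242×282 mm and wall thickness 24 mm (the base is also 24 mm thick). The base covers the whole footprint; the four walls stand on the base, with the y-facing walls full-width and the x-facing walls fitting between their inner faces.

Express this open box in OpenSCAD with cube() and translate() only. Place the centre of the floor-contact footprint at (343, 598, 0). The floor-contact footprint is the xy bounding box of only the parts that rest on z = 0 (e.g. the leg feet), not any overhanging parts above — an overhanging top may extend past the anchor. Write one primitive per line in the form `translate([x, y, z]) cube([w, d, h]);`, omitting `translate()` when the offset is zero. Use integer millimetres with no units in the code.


translate([141, 477, 0]) cube([404, 242, 24]);
translate([141, 477, 24]) cube([404, 24, 258]);
translate([141, 695, 24]) cube([404, 24, 258]);
translate([141, 501, 24]) cube([24, 194, 258]);
translate([521, 501, 24]) cube([24, 194, 258]);


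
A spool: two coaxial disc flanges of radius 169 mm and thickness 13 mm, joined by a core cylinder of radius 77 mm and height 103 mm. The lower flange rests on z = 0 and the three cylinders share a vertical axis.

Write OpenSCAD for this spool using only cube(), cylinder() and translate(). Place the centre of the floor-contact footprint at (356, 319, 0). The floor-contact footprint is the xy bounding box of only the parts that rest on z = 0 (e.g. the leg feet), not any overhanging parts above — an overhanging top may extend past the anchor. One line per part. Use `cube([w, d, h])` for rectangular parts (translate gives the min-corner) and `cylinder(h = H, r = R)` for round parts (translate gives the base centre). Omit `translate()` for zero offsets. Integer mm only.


translate([356, 319, 0]) cylinder(h = 13, r = 169);
translate([356, 319, 13]) cylinder(h = 103, r = 77);
translate([356, 319, 116]) cylinder(h = 13, r = 169);


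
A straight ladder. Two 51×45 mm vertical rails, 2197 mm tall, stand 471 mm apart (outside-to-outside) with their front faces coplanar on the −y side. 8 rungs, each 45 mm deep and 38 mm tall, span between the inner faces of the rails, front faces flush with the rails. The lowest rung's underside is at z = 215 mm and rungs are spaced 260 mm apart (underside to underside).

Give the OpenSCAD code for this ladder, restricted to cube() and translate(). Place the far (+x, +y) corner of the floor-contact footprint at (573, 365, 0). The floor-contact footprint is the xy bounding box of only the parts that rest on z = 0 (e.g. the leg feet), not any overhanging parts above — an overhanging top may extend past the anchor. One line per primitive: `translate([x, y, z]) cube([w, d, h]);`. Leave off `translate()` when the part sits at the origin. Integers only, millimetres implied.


translate([102, 320, 0]) cube([51, 45, 2197]);
translate([522, 320, 0]) cube([51, 45, 2197]);
translate([153, 320, 215]) cube([369, 45, 38]);
translate([153, 320, 475]) cube([369, 45, 38]);
translate([153, 320, 735]) cube([369, 45, 38]);
translate([153, 320, 995]) cube([369, 45, 38]);
translate([153, 320, 1255]) cube([369, 45, 38]);
translate([153, 320, 1515]) cube([369, 45, 38]);
translate([153, 320, 1775]) cube([369, 45, 38]);
translate([153, 320, 2035]) cube([369, 45, 38]);


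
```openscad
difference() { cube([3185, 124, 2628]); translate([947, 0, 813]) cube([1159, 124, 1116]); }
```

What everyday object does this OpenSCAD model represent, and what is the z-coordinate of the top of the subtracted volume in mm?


A wall with a window opening. The window head height is 1929 mm.

A wall with a rectangular opening subtracted — a window. Sill at z = 813, opening 1116 mm tall, so the head is at 813 + 1116 = 1929 mm.


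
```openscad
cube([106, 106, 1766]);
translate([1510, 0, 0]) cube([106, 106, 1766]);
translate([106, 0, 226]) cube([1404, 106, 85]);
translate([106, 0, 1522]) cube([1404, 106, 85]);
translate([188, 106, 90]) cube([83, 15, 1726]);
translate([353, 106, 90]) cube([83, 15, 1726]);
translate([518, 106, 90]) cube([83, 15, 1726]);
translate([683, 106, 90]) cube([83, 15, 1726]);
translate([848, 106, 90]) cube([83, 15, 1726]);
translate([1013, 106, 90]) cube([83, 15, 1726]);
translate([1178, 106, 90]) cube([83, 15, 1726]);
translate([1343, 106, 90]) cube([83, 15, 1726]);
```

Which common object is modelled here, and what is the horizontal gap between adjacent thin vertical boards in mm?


A fence section. The picket gap is 82 mm.

Two posts, two rails, 8 pickets — a fence section. Span 1404 mm holds 8 pickets of 83 mm with 9 equal gaps: ⌊(1404 − 8·83) / 9⌋ = 82 mm.


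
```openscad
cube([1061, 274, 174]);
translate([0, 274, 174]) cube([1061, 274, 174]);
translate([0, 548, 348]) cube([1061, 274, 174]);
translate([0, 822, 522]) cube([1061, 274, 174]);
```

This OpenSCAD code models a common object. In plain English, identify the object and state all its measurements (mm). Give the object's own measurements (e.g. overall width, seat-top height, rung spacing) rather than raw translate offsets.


A straight staircase of 4 solid steps. Each step is 1061 mm wide (x), 274 mm deep (y, the going) and 174 mm tall (the rise). The first step rests on the floor; each subsequent step sits one going further in +y and one rise higher in +z, directly behind and above the previous step with no overlap.
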